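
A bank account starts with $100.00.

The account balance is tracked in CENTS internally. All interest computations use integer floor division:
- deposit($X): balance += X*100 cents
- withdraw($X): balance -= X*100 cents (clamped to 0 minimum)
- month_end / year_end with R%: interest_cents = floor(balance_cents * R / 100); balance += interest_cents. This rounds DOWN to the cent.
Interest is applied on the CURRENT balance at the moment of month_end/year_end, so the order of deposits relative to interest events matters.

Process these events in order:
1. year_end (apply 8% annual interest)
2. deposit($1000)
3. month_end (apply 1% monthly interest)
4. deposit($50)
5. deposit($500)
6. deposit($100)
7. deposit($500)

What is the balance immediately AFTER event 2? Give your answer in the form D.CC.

Answer: 1108.00

Derivation:
After 1 (year_end (apply 8% annual interest)): balance=$108.00 total_interest=$8.00
After 2 (deposit($1000)): balance=$1108.00 total_interest=$8.00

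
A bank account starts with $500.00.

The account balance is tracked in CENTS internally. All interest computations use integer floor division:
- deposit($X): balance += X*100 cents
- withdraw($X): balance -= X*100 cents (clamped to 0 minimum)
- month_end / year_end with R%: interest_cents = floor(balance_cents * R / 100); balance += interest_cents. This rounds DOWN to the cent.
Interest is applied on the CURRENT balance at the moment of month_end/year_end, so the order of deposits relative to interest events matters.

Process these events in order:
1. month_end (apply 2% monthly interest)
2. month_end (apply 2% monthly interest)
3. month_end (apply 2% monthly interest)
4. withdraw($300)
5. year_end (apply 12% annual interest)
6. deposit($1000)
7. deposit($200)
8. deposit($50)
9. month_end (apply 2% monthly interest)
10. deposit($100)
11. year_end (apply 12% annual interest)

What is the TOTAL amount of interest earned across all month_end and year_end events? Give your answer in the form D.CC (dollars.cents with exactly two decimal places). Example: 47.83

After 1 (month_end (apply 2% monthly interest)): balance=$510.00 total_interest=$10.00
After 2 (month_end (apply 2% monthly interest)): balance=$520.20 total_interest=$20.20
After 3 (month_end (apply 2% monthly interest)): balance=$530.60 total_interest=$30.60
After 4 (withdraw($300)): balance=$230.60 total_interest=$30.60
After 5 (year_end (apply 12% annual interest)): balance=$258.27 total_interest=$58.27
After 6 (deposit($1000)): balance=$1258.27 total_interest=$58.27
After 7 (deposit($200)): balance=$1458.27 total_interest=$58.27
After 8 (deposit($50)): balance=$1508.27 total_interest=$58.27
After 9 (month_end (apply 2% monthly interest)): balance=$1538.43 total_interest=$88.43
After 10 (deposit($100)): balance=$1638.43 total_interest=$88.43
After 11 (year_end (apply 12% annual interest)): balance=$1835.04 total_interest=$285.04

Answer: 285.04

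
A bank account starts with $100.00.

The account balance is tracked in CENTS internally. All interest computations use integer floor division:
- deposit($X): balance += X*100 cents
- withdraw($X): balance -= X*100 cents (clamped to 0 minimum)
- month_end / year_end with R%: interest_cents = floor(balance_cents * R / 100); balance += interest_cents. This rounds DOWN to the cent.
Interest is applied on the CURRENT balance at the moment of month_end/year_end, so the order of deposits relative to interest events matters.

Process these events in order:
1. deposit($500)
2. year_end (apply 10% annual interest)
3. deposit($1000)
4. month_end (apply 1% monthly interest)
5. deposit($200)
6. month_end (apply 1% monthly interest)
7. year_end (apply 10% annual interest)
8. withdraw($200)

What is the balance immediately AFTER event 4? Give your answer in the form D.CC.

Answer: 1676.60

Derivation:
After 1 (deposit($500)): balance=$600.00 total_interest=$0.00
After 2 (year_end (apply 10% annual interest)): balance=$660.00 total_interest=$60.00
After 3 (deposit($1000)): balance=$1660.00 total_interest=$60.00
After 4 (month_end (apply 1% monthly interest)): balance=$1676.60 total_interest=$76.60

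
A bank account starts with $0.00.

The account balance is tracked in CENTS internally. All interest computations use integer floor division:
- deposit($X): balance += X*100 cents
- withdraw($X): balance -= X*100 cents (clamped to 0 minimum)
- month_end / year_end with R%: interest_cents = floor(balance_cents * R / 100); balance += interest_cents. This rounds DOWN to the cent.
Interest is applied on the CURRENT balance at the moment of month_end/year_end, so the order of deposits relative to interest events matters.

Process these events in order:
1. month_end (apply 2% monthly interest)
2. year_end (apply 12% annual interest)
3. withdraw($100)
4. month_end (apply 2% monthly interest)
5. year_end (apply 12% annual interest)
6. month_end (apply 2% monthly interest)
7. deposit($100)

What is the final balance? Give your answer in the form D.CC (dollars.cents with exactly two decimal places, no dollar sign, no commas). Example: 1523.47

Answer: 100.00

Derivation:
After 1 (month_end (apply 2% monthly interest)): balance=$0.00 total_interest=$0.00
After 2 (year_end (apply 12% annual interest)): balance=$0.00 total_interest=$0.00
After 3 (withdraw($100)): balance=$0.00 total_interest=$0.00
After 4 (month_end (apply 2% monthly interest)): balance=$0.00 total_interest=$0.00
After 5 (year_end (apply 12% annual interest)): balance=$0.00 total_interest=$0.00
After 6 (month_end (apply 2% monthly interest)): balance=$0.00 total_interest=$0.00
After 7 (deposit($100)): balance=$100.00 total_interest=$0.00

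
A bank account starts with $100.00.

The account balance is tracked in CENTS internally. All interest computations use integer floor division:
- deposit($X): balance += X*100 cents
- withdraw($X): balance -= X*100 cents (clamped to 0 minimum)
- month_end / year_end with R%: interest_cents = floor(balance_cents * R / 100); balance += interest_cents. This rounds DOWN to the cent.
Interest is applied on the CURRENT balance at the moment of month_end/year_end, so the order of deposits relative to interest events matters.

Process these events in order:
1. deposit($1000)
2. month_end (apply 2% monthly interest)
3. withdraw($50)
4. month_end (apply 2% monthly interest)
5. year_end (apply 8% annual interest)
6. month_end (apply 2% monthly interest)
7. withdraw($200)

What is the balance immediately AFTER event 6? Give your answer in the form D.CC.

Answer: 1204.52

Derivation:
After 1 (deposit($1000)): balance=$1100.00 total_interest=$0.00
After 2 (month_end (apply 2% monthly interest)): balance=$1122.00 total_interest=$22.00
After 3 (withdraw($50)): balance=$1072.00 total_interest=$22.00
After 4 (month_end (apply 2% monthly interest)): balance=$1093.44 total_interest=$43.44
After 5 (year_end (apply 8% annual interest)): balance=$1180.91 total_interest=$130.91
After 6 (month_end (apply 2% monthly interest)): balance=$1204.52 total_interest=$154.52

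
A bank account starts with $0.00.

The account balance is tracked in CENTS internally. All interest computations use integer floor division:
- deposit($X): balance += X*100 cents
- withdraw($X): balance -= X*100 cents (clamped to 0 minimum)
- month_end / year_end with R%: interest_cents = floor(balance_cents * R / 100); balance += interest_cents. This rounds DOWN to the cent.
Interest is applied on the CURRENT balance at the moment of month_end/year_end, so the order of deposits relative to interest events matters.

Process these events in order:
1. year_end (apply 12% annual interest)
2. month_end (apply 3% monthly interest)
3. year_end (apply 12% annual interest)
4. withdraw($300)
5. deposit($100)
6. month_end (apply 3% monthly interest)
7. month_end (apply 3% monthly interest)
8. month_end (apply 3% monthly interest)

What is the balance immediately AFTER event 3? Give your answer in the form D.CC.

After 1 (year_end (apply 12% annual interest)): balance=$0.00 total_interest=$0.00
After 2 (month_end (apply 3% monthly interest)): balance=$0.00 total_interest=$0.00
After 3 (year_end (apply 12% annual interest)): balance=$0.00 total_interest=$0.00

Answer: 0.00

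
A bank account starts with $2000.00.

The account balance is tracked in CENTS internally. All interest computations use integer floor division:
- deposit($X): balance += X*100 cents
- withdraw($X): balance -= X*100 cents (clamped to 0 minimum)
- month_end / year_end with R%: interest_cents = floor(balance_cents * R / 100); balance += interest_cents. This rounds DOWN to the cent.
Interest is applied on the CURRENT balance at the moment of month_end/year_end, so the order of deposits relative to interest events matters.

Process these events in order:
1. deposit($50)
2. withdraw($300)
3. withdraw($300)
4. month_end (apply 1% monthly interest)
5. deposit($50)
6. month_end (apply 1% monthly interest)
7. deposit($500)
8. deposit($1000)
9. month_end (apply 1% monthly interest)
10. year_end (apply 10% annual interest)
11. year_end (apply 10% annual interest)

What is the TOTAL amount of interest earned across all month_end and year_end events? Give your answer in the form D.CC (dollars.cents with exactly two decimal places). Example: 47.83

Answer: 702.51

Derivation:
After 1 (deposit($50)): balance=$2050.00 total_interest=$0.00
After 2 (withdraw($300)): balance=$1750.00 total_interest=$0.00
After 3 (withdraw($300)): balance=$1450.00 total_interest=$0.00
After 4 (month_end (apply 1% monthly interest)): balance=$1464.50 total_interest=$14.50
After 5 (deposit($50)): balance=$1514.50 total_interest=$14.50
After 6 (month_end (apply 1% monthly interest)): balance=$1529.64 total_interest=$29.64
After 7 (deposit($500)): balance=$2029.64 total_interest=$29.64
After 8 (deposit($1000)): balance=$3029.64 total_interest=$29.64
After 9 (month_end (apply 1% monthly interest)): balance=$3059.93 total_interest=$59.93
After 10 (year_end (apply 10% annual interest)): balance=$3365.92 total_interest=$365.92
After 11 (year_end (apply 10% annual interest)): balance=$3702.51 total_interest=$702.51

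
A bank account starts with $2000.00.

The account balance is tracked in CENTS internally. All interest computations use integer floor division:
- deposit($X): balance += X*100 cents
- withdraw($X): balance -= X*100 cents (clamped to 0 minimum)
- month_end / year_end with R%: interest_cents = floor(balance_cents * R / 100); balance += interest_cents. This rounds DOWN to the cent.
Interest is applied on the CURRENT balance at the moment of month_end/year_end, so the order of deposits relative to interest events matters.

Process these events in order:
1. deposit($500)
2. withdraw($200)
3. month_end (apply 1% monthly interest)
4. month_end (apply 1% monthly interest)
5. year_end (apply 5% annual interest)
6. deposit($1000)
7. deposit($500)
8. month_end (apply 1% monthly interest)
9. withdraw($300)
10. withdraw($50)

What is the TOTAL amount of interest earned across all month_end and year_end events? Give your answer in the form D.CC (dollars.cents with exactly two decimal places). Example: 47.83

Answer: 203.17

Derivation:
After 1 (deposit($500)): balance=$2500.00 total_interest=$0.00
After 2 (withdraw($200)): balance=$2300.00 total_interest=$0.00
After 3 (month_end (apply 1% monthly interest)): balance=$2323.00 total_interest=$23.00
After 4 (month_end (apply 1% monthly interest)): balance=$2346.23 total_interest=$46.23
After 5 (year_end (apply 5% annual interest)): balance=$2463.54 total_interest=$163.54
After 6 (deposit($1000)): balance=$3463.54 total_interest=$163.54
After 7 (deposit($500)): balance=$3963.54 total_interest=$163.54
After 8 (month_end (apply 1% monthly interest)): balance=$4003.17 total_interest=$203.17
After 9 (withdraw($300)): balance=$3703.17 total_interest=$203.17
After 10 (withdraw($50)): balance=$3653.17 total_interest=$203.17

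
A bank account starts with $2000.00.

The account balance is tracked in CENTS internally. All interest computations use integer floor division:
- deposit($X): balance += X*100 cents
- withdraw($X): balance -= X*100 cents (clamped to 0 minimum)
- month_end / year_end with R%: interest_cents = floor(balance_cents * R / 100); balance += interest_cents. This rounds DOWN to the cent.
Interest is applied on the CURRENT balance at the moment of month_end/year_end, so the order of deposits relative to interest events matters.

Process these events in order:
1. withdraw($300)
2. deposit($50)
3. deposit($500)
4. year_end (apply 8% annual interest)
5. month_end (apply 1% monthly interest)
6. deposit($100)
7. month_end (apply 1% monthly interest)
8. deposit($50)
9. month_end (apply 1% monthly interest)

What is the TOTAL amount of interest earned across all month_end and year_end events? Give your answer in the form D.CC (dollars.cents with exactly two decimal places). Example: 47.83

Answer: 256.13

Derivation:
After 1 (withdraw($300)): balance=$1700.00 total_interest=$0.00
After 2 (deposit($50)): balance=$1750.00 total_interest=$0.00
After 3 (deposit($500)): balance=$2250.00 total_interest=$0.00
After 4 (year_end (apply 8% annual interest)): balance=$2430.00 total_interest=$180.00
After 5 (month_end (apply 1% monthly interest)): balance=$2454.30 total_interest=$204.30
After 6 (deposit($100)): balance=$2554.30 total_interest=$204.30
After 7 (month_end (apply 1% monthly interest)): balance=$2579.84 total_interest=$229.84
After 8 (deposit($50)): balance=$2629.84 total_interest=$229.84
After 9 (month_end (apply 1% monthly interest)): balance=$2656.13 total_interest=$256.13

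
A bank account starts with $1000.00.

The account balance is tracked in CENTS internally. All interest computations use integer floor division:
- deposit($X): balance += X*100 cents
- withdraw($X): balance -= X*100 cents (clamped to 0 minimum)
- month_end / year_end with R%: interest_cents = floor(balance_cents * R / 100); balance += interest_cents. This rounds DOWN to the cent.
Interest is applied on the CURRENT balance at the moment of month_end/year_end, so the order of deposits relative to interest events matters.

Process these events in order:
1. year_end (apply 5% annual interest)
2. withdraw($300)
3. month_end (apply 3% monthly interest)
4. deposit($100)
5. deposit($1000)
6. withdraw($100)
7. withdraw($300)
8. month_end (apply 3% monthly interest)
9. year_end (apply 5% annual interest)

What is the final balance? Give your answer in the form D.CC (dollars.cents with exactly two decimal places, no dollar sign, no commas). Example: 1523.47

After 1 (year_end (apply 5% annual interest)): balance=$1050.00 total_interest=$50.00
After 2 (withdraw($300)): balance=$750.00 total_interest=$50.00
After 3 (month_end (apply 3% monthly interest)): balance=$772.50 total_interest=$72.50
After 4 (deposit($100)): balance=$872.50 total_interest=$72.50
After 5 (deposit($1000)): balance=$1872.50 total_interest=$72.50
After 6 (withdraw($100)): balance=$1772.50 total_interest=$72.50
After 7 (withdraw($300)): balance=$1472.50 total_interest=$72.50
After 8 (month_end (apply 3% monthly interest)): balance=$1516.67 total_interest=$116.67
After 9 (year_end (apply 5% annual interest)): balance=$1592.50 total_interest=$192.50

Answer: 1592.50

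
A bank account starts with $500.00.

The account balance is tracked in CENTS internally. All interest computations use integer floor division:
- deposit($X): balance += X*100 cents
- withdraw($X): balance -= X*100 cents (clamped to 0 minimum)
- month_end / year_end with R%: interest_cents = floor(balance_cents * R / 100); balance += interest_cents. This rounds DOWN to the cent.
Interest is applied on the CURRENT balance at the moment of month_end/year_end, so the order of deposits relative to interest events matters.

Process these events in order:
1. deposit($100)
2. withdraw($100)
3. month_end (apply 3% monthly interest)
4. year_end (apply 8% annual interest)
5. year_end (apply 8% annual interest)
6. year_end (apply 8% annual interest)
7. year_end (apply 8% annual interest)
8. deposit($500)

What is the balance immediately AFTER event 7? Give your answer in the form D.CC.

After 1 (deposit($100)): balance=$600.00 total_interest=$0.00
After 2 (withdraw($100)): balance=$500.00 total_interest=$0.00
After 3 (month_end (apply 3% monthly interest)): balance=$515.00 total_interest=$15.00
After 4 (year_end (apply 8% annual interest)): balance=$556.20 total_interest=$56.20
After 5 (year_end (apply 8% annual interest)): balance=$600.69 total_interest=$100.69
After 6 (year_end (apply 8% annual interest)): balance=$648.74 total_interest=$148.74
After 7 (year_end (apply 8% annual interest)): balance=$700.63 total_interest=$200.63

Answer: 700.63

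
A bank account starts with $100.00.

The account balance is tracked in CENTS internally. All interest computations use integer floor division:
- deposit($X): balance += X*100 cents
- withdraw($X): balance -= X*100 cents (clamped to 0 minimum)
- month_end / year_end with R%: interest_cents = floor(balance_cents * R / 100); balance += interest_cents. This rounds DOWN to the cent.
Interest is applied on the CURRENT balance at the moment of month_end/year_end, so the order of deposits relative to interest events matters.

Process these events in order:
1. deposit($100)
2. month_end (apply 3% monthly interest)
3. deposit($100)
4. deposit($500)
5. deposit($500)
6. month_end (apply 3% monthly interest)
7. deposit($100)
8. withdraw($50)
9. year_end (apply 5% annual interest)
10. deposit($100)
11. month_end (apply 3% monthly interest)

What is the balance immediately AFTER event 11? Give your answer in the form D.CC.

Answer: 1611.87

Derivation:
After 1 (deposit($100)): balance=$200.00 total_interest=$0.00
After 2 (month_end (apply 3% monthly interest)): balance=$206.00 total_interest=$6.00
After 3 (deposit($100)): balance=$306.00 total_interest=$6.00
After 4 (deposit($500)): balance=$806.00 total_interest=$6.00
After 5 (deposit($500)): balance=$1306.00 total_interest=$6.00
After 6 (month_end (apply 3% monthly interest)): balance=$1345.18 total_interest=$45.18
After 7 (deposit($100)): balance=$1445.18 total_interest=$45.18
After 8 (withdraw($50)): balance=$1395.18 total_interest=$45.18
After 9 (year_end (apply 5% annual interest)): balance=$1464.93 total_interest=$114.93
After 10 (deposit($100)): balance=$1564.93 total_interest=$114.93
After 11 (month_end (apply 3% monthly interest)): balance=$1611.87 total_interest=$161.87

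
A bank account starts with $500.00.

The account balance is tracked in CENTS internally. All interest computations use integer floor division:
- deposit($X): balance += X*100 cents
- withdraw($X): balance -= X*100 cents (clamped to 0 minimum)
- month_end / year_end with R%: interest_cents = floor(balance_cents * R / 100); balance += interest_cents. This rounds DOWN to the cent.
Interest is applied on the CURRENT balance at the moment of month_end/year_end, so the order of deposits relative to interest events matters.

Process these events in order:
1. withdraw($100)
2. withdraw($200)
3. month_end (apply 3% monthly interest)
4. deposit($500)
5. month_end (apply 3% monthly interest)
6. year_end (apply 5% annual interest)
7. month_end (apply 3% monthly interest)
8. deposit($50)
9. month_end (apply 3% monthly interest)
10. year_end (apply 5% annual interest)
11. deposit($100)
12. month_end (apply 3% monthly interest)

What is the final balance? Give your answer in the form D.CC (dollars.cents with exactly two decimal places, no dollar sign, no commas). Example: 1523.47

After 1 (withdraw($100)): balance=$400.00 total_interest=$0.00
After 2 (withdraw($200)): balance=$200.00 total_interest=$0.00
After 3 (month_end (apply 3% monthly interest)): balance=$206.00 total_interest=$6.00
After 4 (deposit($500)): balance=$706.00 total_interest=$6.00
After 5 (month_end (apply 3% monthly interest)): balance=$727.18 total_interest=$27.18
After 6 (year_end (apply 5% annual interest)): balance=$763.53 total_interest=$63.53
After 7 (month_end (apply 3% monthly interest)): balance=$786.43 total_interest=$86.43
After 8 (deposit($50)): balance=$836.43 total_interest=$86.43
After 9 (month_end (apply 3% monthly interest)): balance=$861.52 total_interest=$111.52
After 10 (year_end (apply 5% annual interest)): balance=$904.59 total_interest=$154.59
After 11 (deposit($100)): balance=$1004.59 total_interest=$154.59
After 12 (month_end (apply 3% monthly interest)): balance=$1034.72 total_interest=$184.72

Answer: 1034.72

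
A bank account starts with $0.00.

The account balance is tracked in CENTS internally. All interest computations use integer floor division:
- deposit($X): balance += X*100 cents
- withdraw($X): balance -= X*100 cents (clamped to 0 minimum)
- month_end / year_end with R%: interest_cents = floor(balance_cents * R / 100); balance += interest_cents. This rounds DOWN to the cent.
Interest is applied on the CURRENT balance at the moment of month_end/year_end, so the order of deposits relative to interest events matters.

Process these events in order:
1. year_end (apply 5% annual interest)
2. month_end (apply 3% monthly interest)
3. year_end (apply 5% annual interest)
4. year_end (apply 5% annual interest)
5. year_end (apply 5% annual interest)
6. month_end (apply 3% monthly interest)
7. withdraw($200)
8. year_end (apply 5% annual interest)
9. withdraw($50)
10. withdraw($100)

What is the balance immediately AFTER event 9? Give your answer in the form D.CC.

Answer: 0.00

Derivation:
After 1 (year_end (apply 5% annual interest)): balance=$0.00 total_interest=$0.00
After 2 (month_end (apply 3% monthly interest)): balance=$0.00 total_interest=$0.00
After 3 (year_end (apply 5% annual interest)): balance=$0.00 total_interest=$0.00
After 4 (year_end (apply 5% annual interest)): balance=$0.00 total_interest=$0.00
After 5 (year_end (apply 5% annual interest)): balance=$0.00 total_interest=$0.00
After 6 (month_end (apply 3% monthly interest)): balance=$0.00 total_interest=$0.00
After 7 (withdraw($200)): balance=$0.00 total_interest=$0.00
After 8 (year_end (apply 5% annual interest)): balance=$0.00 total_interest=$0.00
After 9 (withdraw($50)): balance=$0.00 total_interest=$0.00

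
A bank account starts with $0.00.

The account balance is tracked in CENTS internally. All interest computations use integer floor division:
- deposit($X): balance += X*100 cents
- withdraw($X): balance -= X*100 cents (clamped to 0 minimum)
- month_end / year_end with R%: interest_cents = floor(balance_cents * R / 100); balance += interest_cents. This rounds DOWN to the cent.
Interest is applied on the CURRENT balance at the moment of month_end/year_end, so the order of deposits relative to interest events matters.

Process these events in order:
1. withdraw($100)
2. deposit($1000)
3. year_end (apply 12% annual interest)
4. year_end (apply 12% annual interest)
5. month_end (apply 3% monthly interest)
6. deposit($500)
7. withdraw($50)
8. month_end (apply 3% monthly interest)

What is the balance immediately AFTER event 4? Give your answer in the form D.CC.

Answer: 1254.40

Derivation:
After 1 (withdraw($100)): balance=$0.00 total_interest=$0.00
After 2 (deposit($1000)): balance=$1000.00 total_interest=$0.00
After 3 (year_end (apply 12% annual interest)): balance=$1120.00 total_interest=$120.00
After 4 (year_end (apply 12% annual interest)): balance=$1254.40 total_interest=$254.40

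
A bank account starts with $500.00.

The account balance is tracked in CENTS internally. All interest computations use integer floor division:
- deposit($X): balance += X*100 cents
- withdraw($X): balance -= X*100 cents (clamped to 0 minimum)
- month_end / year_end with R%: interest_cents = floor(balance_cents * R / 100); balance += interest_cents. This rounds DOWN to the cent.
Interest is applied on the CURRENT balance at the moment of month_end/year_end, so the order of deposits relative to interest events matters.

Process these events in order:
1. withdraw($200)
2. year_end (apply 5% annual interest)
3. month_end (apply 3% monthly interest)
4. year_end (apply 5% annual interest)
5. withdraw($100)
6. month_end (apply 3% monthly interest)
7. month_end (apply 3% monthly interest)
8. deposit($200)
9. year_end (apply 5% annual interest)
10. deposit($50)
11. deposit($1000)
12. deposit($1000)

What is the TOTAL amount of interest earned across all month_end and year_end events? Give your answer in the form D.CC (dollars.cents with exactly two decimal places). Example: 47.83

Answer: 78.08

Derivation:
After 1 (withdraw($200)): balance=$300.00 total_interest=$0.00
After 2 (year_end (apply 5% annual interest)): balance=$315.00 total_interest=$15.00
After 3 (month_end (apply 3% monthly interest)): balance=$324.45 total_interest=$24.45
After 4 (year_end (apply 5% annual interest)): balance=$340.67 total_interest=$40.67
After 5 (withdraw($100)): balance=$240.67 total_interest=$40.67
After 6 (month_end (apply 3% monthly interest)): balance=$247.89 total_interest=$47.89
After 7 (month_end (apply 3% monthly interest)): balance=$255.32 total_interest=$55.32
After 8 (deposit($200)): balance=$455.32 total_interest=$55.32
After 9 (year_end (apply 5% annual interest)): balance=$478.08 total_interest=$78.08
After 10 (deposit($50)): balance=$528.08 total_interest=$78.08
After 11 (deposit($1000)): balance=$1528.08 total_interest=$78.08
After 12 (deposit($1000)): balance=$2528.08 total_interest=$78.08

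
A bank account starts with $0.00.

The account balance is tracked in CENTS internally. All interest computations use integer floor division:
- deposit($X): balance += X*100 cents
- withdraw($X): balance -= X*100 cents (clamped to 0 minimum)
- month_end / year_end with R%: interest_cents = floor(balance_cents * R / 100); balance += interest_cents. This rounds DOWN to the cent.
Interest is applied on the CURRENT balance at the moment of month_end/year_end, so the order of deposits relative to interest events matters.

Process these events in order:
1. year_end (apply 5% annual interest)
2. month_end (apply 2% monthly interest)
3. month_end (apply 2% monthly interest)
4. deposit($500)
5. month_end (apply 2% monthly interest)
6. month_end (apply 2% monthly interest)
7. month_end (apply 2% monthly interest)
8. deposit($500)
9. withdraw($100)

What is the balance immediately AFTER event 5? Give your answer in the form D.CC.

Answer: 510.00

Derivation:
After 1 (year_end (apply 5% annual interest)): balance=$0.00 total_interest=$0.00
After 2 (month_end (apply 2% monthly interest)): balance=$0.00 total_interest=$0.00
After 3 (month_end (apply 2% monthly interest)): balance=$0.00 total_interest=$0.00
After 4 (deposit($500)): balance=$500.00 total_interest=$0.00
After 5 (month_end (apply 2% monthly interest)): balance=$510.00 total_interest=$10.00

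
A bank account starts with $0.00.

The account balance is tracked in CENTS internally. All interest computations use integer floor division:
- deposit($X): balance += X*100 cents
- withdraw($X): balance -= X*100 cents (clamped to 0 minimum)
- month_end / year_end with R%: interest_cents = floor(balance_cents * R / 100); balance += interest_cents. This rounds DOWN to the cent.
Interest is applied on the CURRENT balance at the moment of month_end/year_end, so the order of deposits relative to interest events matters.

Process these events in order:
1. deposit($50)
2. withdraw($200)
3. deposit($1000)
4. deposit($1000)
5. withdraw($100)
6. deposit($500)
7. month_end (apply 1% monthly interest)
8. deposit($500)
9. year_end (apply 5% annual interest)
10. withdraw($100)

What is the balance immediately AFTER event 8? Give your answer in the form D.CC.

After 1 (deposit($50)): balance=$50.00 total_interest=$0.00
After 2 (withdraw($200)): balance=$0.00 total_interest=$0.00
After 3 (deposit($1000)): balance=$1000.00 total_interest=$0.00
After 4 (deposit($1000)): balance=$2000.00 total_interest=$0.00
After 5 (withdraw($100)): balance=$1900.00 total_interest=$0.00
After 6 (deposit($500)): balance=$2400.00 total_interest=$0.00
After 7 (month_end (apply 1% monthly interest)): balance=$2424.00 total_interest=$24.00
After 8 (deposit($500)): balance=$2924.00 total_interest=$24.00

Answer: 2924.00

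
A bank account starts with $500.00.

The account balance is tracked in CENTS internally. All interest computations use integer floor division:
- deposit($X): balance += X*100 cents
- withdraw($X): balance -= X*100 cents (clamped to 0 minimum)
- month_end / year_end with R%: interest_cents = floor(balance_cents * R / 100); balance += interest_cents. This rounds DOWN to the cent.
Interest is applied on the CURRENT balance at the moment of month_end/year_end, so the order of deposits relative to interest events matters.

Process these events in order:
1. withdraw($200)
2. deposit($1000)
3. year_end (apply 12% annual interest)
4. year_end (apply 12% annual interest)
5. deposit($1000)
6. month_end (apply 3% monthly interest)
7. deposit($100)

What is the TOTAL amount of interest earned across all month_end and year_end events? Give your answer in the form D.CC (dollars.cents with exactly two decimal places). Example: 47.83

After 1 (withdraw($200)): balance=$300.00 total_interest=$0.00
After 2 (deposit($1000)): balance=$1300.00 total_interest=$0.00
After 3 (year_end (apply 12% annual interest)): balance=$1456.00 total_interest=$156.00
After 4 (year_end (apply 12% annual interest)): balance=$1630.72 total_interest=$330.72
After 5 (deposit($1000)): balance=$2630.72 total_interest=$330.72
After 6 (month_end (apply 3% monthly interest)): balance=$2709.64 total_interest=$409.64
After 7 (deposit($100)): balance=$2809.64 total_interest=$409.64

Answer: 409.64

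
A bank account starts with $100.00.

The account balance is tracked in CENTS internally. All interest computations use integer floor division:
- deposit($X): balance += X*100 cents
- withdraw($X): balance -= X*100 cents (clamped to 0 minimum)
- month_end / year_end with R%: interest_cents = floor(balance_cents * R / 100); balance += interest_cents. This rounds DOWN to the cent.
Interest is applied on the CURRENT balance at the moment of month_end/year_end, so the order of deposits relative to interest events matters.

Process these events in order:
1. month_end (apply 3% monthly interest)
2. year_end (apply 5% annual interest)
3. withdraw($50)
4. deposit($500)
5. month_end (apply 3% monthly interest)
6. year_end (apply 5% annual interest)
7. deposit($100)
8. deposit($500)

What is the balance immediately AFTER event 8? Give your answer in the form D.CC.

Answer: 1203.63

Derivation:
After 1 (month_end (apply 3% monthly interest)): balance=$103.00 total_interest=$3.00
After 2 (year_end (apply 5% annual interest)): balance=$108.15 total_interest=$8.15
After 3 (withdraw($50)): balance=$58.15 total_interest=$8.15
After 4 (deposit($500)): balance=$558.15 total_interest=$8.15
After 5 (month_end (apply 3% monthly interest)): balance=$574.89 total_interest=$24.89
After 6 (year_end (apply 5% annual interest)): balance=$603.63 total_interest=$53.63
After 7 (deposit($100)): balance=$703.63 total_interest=$53.63
After 8 (deposit($500)): balance=$1203.63 total_interest=$53.63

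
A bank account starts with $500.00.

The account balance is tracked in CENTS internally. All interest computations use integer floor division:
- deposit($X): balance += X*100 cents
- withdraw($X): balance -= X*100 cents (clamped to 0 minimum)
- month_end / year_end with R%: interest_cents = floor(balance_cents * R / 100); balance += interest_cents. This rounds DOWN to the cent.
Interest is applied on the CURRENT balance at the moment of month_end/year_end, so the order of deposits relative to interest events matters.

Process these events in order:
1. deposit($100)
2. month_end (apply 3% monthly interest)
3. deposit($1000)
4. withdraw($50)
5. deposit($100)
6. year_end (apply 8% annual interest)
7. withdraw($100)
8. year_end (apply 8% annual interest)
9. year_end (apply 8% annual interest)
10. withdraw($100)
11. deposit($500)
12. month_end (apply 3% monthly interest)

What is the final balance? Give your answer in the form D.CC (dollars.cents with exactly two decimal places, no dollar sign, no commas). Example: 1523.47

Answer: 2456.08

Derivation:
After 1 (deposit($100)): balance=$600.00 total_interest=$0.00
After 2 (month_end (apply 3% monthly interest)): balance=$618.00 total_interest=$18.00
After 3 (deposit($1000)): balance=$1618.00 total_interest=$18.00
After 4 (withdraw($50)): balance=$1568.00 total_interest=$18.00
After 5 (deposit($100)): balance=$1668.00 total_interest=$18.00
After 6 (year_end (apply 8% annual interest)): balance=$1801.44 total_interest=$151.44
After 7 (withdraw($100)): balance=$1701.44 total_interest=$151.44
After 8 (year_end (apply 8% annual interest)): balance=$1837.55 total_interest=$287.55
After 9 (year_end (apply 8% annual interest)): balance=$1984.55 total_interest=$434.55
After 10 (withdraw($100)): balance=$1884.55 total_interest=$434.55
After 11 (deposit($500)): balance=$2384.55 total_interest=$434.55
After 12 (month_end (apply 3% monthly interest)): balance=$2456.08 total_interest=$506.08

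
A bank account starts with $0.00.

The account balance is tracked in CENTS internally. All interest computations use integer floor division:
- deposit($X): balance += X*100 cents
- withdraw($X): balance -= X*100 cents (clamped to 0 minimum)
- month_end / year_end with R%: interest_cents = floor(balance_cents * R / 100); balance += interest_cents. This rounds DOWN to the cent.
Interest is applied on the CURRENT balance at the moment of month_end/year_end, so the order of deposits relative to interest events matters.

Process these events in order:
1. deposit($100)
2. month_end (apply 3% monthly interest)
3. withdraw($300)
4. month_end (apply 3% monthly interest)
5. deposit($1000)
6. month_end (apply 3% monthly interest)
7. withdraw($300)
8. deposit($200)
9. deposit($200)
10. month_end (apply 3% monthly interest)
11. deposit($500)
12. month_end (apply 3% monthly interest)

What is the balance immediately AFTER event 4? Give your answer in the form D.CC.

Answer: 0.00

Derivation:
After 1 (deposit($100)): balance=$100.00 total_interest=$0.00
After 2 (month_end (apply 3% monthly interest)): balance=$103.00 total_interest=$3.00
After 3 (withdraw($300)): balance=$0.00 total_interest=$3.00
After 4 (month_end (apply 3% monthly interest)): balance=$0.00 total_interest=$3.00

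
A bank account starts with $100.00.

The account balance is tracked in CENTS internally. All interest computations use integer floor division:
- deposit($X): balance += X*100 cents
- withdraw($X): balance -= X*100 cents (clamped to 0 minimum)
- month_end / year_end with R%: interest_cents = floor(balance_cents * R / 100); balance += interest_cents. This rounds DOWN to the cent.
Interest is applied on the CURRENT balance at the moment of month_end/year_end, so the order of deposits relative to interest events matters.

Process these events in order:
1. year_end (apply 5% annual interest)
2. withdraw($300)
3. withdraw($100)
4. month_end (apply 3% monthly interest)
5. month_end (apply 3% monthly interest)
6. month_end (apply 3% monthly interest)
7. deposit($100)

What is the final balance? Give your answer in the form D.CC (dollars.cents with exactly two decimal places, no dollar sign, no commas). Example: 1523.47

After 1 (year_end (apply 5% annual interest)): balance=$105.00 total_interest=$5.00
After 2 (withdraw($300)): balance=$0.00 total_interest=$5.00
After 3 (withdraw($100)): balance=$0.00 total_interest=$5.00
After 4 (month_end (apply 3% monthly interest)): balance=$0.00 total_interest=$5.00
After 5 (month_end (apply 3% monthly interest)): balance=$0.00 total_interest=$5.00
After 6 (month_end (apply 3% monthly interest)): balance=$0.00 total_interest=$5.00
After 7 (deposit($100)): balance=$100.00 total_interest=$5.00

Answer: 100.00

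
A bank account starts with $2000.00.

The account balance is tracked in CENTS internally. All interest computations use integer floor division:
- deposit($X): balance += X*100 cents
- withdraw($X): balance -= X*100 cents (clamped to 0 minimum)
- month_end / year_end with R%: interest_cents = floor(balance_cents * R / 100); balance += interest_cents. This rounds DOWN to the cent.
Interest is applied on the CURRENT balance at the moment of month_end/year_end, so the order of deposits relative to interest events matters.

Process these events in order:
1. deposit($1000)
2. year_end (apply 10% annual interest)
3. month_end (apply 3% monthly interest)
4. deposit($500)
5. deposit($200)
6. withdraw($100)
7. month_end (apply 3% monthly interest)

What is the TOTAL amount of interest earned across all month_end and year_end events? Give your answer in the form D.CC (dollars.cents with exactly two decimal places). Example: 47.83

Answer: 518.97

Derivation:
After 1 (deposit($1000)): balance=$3000.00 total_interest=$0.00
After 2 (year_end (apply 10% annual interest)): balance=$3300.00 total_interest=$300.00
After 3 (month_end (apply 3% monthly interest)): balance=$3399.00 total_interest=$399.00
After 4 (deposit($500)): balance=$3899.00 total_interest=$399.00
After 5 (deposit($200)): balance=$4099.00 total_interest=$399.00
After 6 (withdraw($100)): balance=$3999.00 total_interest=$399.00
After 7 (month_end (apply 3% monthly interest)): balance=$4118.97 total_interest=$518.97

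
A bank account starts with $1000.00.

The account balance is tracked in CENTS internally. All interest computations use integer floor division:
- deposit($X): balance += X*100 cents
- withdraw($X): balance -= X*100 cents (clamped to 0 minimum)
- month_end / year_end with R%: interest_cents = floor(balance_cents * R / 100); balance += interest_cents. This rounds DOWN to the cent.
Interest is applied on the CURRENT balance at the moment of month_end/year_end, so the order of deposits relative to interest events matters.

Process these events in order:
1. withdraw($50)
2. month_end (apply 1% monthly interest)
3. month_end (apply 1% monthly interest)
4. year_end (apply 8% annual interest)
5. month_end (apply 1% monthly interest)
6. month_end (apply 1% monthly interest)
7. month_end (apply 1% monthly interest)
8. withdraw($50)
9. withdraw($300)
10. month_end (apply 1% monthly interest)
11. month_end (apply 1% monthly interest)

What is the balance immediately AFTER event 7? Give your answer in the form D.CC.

Answer: 1078.31

Derivation:
After 1 (withdraw($50)): balance=$950.00 total_interest=$0.00
After 2 (month_end (apply 1% monthly interest)): balance=$959.50 total_interest=$9.50
After 3 (month_end (apply 1% monthly interest)): balance=$969.09 total_interest=$19.09
After 4 (year_end (apply 8% annual interest)): balance=$1046.61 total_interest=$96.61
After 5 (month_end (apply 1% monthly interest)): balance=$1057.07 total_interest=$107.07
After 6 (month_end (apply 1% monthly interest)): balance=$1067.64 total_interest=$117.64
After 7 (month_end (apply 1% monthly interest)): balance=$1078.31 total_interest=$128.31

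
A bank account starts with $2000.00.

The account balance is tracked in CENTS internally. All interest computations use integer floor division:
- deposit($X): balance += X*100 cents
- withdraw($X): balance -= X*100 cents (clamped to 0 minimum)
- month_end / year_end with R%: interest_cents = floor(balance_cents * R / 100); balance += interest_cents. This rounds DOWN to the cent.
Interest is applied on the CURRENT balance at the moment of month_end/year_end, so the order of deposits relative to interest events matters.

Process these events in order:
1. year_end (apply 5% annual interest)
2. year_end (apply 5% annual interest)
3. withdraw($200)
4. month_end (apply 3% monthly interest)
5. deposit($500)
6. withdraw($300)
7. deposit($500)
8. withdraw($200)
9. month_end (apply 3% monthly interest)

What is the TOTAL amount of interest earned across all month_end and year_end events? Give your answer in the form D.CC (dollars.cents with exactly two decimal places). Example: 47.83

After 1 (year_end (apply 5% annual interest)): balance=$2100.00 total_interest=$100.00
After 2 (year_end (apply 5% annual interest)): balance=$2205.00 total_interest=$205.00
After 3 (withdraw($200)): balance=$2005.00 total_interest=$205.00
After 4 (month_end (apply 3% monthly interest)): balance=$2065.15 total_interest=$265.15
After 5 (deposit($500)): balance=$2565.15 total_interest=$265.15
After 6 (withdraw($300)): balance=$2265.15 total_interest=$265.15
After 7 (deposit($500)): balance=$2765.15 total_interest=$265.15
After 8 (withdraw($200)): balance=$2565.15 total_interest=$265.15
After 9 (month_end (apply 3% monthly interest)): balance=$2642.10 total_interest=$342.10

Answer: 342.10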